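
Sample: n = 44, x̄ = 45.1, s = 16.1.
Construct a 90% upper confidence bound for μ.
μ ≤ 48.26

Upper bound (one-sided):
t* = 1.302 (one-sided for 90%)
Upper bound = x̄ + t* · s/√n = 45.1 + 1.302 · 16.1/√44 = 48.26

We are 90% confident that μ ≤ 48.26.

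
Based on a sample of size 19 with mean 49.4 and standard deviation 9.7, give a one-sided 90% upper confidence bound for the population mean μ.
μ ≤ 52.36

Upper bound (one-sided):
t* = 1.330 (one-sided for 90%)
Upper bound = x̄ + t* · s/√n = 49.4 + 1.330 · 9.7/√19 = 52.36

We are 90% confident that μ ≤ 52.36.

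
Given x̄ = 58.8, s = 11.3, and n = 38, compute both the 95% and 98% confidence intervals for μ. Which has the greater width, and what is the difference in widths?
98% CI is wider by 1.48

df = 37
95% CI: t* = 2.026, (55.09, 62.51), width = 2 · t* · s/√n = 7.43
98% CI: t* = 2.431, (54.34, 63.26), width = 2 · t* · s/√n = 8.91

The 98% CI is wider by 8.91 - 7.43 = 1.48.
Higher confidence requires a wider interval.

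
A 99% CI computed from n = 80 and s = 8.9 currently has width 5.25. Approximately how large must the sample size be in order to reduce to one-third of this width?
n ≈ 720

CI width ∝ 1/√n
To reduce width by factor 3, need √n to grow by 3 → need 3² = 9 times as many samples.

Current: n = 80, width = 5.25
New: n = 720, width ≈ 1.71

Width reduced by factor of 5.25/1.71 = 3.07.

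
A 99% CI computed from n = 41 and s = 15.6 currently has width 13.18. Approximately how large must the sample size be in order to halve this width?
n ≈ 164

CI width ∝ 1/√n
To reduce width by factor 2, need √n to grow by 2 → need 2² = 4 times as many samples.

Current: n = 41, width = 13.18
New: n = 164, width ≈ 6.35

Width reduced by factor of 13.18/6.35 = 2.08.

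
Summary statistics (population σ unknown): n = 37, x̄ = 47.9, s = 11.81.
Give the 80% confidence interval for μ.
(45.36, 50.44)

t-interval (σ unknown):
df = n - 1 = 36
t* = 1.306 for 80% confidence

Margin of error = t* · s/√n = 1.306 · 11.81/√37 = 2.54

CI: (45.36, 50.44)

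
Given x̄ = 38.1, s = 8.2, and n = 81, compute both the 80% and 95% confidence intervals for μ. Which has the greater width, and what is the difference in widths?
95% CI is wider by 1.28

df = 80
80% CI: t* = 1.292, (36.92, 39.28), width = 2 · t* · s/√n = 2.35
95% CI: t* = 1.990, (36.29, 39.91), width = 2 · t* · s/√n = 3.63

The 95% CI is wider by 3.63 - 2.35 = 1.28.
Higher confidence requires a wider interval.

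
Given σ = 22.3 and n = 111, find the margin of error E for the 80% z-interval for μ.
Margin of error = 2.71

Margin of error = z* · σ/√n
= 1.282 · 22.3/√111
= 1.282 · 22.3/10.5357
= 2.71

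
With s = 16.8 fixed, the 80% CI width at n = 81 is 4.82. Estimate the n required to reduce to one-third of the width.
n ≈ 729

CI width ∝ 1/√n
To reduce width by factor 3, need √n to grow by 3 → need 3² = 9 times as many samples.

Current: n = 81, width = 4.82
New: n = 729, width ≈ 1.60

Width reduced by factor of 4.82/1.60 = 3.01.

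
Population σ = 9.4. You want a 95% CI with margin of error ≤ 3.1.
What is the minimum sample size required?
n ≥ 36

For margin E ≤ 3.1:
n ≥ (z* · σ / E)²
n ≥ (1.960 · 9.4 / 3.1)²
n ≥ 35.32

Minimum n = 36 (rounding up)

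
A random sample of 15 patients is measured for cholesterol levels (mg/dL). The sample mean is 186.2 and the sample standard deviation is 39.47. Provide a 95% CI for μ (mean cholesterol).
(164.34, 208.06)

t-interval (σ unknown):
df = n - 1 = 14
t* = 2.145 for 95% confidence

Margin of error = t* · s/√n = 2.145 · 39.47/√15 = 21.86

CI: (164.34, 208.06)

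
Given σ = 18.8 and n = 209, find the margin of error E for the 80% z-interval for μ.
Margin of error = 1.67

Margin of error = z* · σ/√n
= 1.282 · 18.8/√209
= 1.282 · 18.8/14.4568
= 1.67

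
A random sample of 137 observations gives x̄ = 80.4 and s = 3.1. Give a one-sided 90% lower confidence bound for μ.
μ ≥ 80.06

Lower bound (one-sided):
t* = 1.288 (one-sided for 90%)
Lower bound = x̄ - t* · s/√n = 80.4 - 1.288 · 3.1/√137 = 80.06

We are 90% confident that μ ≥ 80.06.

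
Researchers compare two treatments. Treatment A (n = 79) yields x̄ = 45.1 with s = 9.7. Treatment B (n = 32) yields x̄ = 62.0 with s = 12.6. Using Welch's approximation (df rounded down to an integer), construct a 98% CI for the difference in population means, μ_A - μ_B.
(-22.88, -10.92)

Difference: x̄₁ - x̄₂ = -16.90
SE = √(s₁²/n₁ + s₂²/n₂) = √(9.7²/79 + 12.6²/32) = 2.4804
df = 46.60 → 46 (Welch–Satterthwaite, rounded down)
t* = 2.410

CI: -16.90 ± 2.410 · 2.4804 = -16.90 ± 5.98 = (-22.88, -10.92)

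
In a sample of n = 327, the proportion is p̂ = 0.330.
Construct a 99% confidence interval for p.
(0.263, 0.397)

Proportion CI:
SE = √(p̂(1-p̂)/n) = √(0.330 · 0.670 / 327) = 0.02600

z* = 2.576
Margin = z* · SE = 2.576 · 0.02600 = 0.0670

CI: 0.330 ± 0.0670 = (0.263, 0.397)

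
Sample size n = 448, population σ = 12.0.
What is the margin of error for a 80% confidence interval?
Margin of error = 0.73

Margin of error = z* · σ/√n
= 1.282 · 12.0/√448
= 1.282 · 12.0/21.1660
= 0.73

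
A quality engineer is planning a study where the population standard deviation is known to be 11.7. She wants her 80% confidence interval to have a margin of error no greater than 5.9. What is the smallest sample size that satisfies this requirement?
n ≥ 7

For margin E ≤ 5.9:
n ≥ (z* · σ / E)²
n ≥ (1.282 · 11.7 / 5.9)²
n ≥ 6.46

Minimum n = 7 (rounding up)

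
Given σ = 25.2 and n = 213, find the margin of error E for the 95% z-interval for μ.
Margin of error = 3.38

Margin of error = z* · σ/√n
= 1.960 · 25.2/√213
= 1.960 · 25.2/14.5945
= 3.38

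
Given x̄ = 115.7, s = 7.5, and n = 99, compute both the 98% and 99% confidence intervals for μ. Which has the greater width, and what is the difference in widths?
99% CI is wider by 0.39

df = 98
98% CI: t* = 2.365, (113.92, 117.48), width = 2 · t* · s/√n = 3.57
99% CI: t* = 2.627, (113.72, 117.68), width = 2 · t* · s/√n = 3.96

The 99% CI is wider by 3.96 - 3.57 = 0.39.
Higher confidence requires a wider interval.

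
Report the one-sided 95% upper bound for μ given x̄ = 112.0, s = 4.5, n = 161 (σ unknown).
μ ≤ 112.59

Upper bound (one-sided):
t* = 1.654 (one-sided for 95%)
Upper bound = x̄ + t* · s/√n = 112.0 + 1.654 · 4.5/√161 = 112.59

We are 95% confident that μ ≤ 112.59.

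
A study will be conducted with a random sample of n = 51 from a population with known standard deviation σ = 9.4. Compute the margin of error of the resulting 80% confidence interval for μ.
Margin of error = 1.69

Margin of error = z* · σ/√n
= 1.282 · 9.4/√51
= 1.282 · 9.4/7.1414
= 1.69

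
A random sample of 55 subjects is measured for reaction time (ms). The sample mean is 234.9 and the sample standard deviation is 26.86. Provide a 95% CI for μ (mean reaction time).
(227.64, 242.16)

t-interval (σ unknown):
df = n - 1 = 54
t* = 2.005 for 95% confidence

Margin of error = t* · s/√n = 2.005 · 26.86/√55 = 7.26

CI: (227.64, 242.16)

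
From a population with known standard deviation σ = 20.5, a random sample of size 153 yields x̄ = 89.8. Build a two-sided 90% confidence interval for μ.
(87.07, 92.53)

z-interval (σ known):
z* = 1.645 for 90% confidence

Margin of error = z* · σ/√n = 1.645 · 20.5/√153 = 2.73

CI: (89.8 - 2.73, 89.8 + 2.73) = (87.07, 92.53)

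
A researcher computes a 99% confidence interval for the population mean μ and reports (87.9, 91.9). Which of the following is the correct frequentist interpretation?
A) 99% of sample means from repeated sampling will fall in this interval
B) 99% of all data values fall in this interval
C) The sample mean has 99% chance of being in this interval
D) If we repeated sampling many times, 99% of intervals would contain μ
D

A) Wrong — coverage applies to intervals containing μ, not to future x̄ values.
B) Wrong — a CI is about the parameter μ, not individual data values.
C) Wrong — x̄ is observed and sits in the interval by construction.
D) Correct — this is the frequentist long-run coverage interpretation.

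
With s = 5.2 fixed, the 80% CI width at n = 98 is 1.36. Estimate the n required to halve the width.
n ≈ 392

CI width ∝ 1/√n
To reduce width by factor 2, need √n to grow by 2 → need 2² = 4 times as many samples.

Current: n = 98, width = 1.36
New: n = 392, width ≈ 0.67

Width reduced by factor of 1.36/0.67 = 2.03.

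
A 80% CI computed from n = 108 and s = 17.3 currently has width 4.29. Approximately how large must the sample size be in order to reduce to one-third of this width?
n ≈ 972

CI width ∝ 1/√n
To reduce width by factor 3, need √n to grow by 3 → need 3² = 9 times as many samples.

Current: n = 108, width = 4.29
New: n = 972, width ≈ 1.42

Width reduced by factor of 4.29/1.42 = 3.02.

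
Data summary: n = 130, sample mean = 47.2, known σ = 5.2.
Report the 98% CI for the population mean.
(46.14, 48.26)

z-interval (σ known):
z* = 2.326 for 98% confidence

Margin of error = z* · σ/√n = 2.326 · 5.2/√130 = 1.06

CI: (47.2 - 1.06, 47.2 + 1.06) = (46.14, 48.26)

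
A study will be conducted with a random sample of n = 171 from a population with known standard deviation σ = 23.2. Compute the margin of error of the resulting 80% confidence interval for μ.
Margin of error = 2.27

Margin of error = z* · σ/√n
= 1.282 · 23.2/√171
= 1.282 · 23.2/13.0767
= 2.27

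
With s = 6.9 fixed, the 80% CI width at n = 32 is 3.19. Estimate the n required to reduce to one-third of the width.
n ≈ 288

CI width ∝ 1/√n
To reduce width by factor 3, need √n to grow by 3 → need 3² = 9 times as many samples.

Current: n = 32, width = 3.19
New: n = 288, width ≈ 1.04

Width reduced by factor of 3.19/1.04 = 3.07.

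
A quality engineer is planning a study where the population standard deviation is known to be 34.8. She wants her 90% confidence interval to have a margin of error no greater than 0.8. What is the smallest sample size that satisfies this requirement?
n ≥ 5121

For margin E ≤ 0.8:
n ≥ (z* · σ / E)²
n ≥ (1.645 · 34.8 / 0.8)²
n ≥ 5120.48

Minimum n = 5121 (rounding up)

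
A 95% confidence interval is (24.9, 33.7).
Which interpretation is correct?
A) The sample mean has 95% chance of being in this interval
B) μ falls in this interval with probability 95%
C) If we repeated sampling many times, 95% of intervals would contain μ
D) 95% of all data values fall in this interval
C

A) Wrong — x̄ is observed and sits in the interval by construction.
B) Wrong — μ is fixed; the randomness lives in the interval, not in μ.
C) Correct — this is the frequentist long-run coverage interpretation.
D) Wrong — a CI is about the parameter μ, not individual data values.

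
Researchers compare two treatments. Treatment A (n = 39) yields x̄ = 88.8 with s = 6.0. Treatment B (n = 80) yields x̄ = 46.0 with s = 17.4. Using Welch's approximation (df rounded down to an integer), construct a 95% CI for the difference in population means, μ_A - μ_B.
(38.50, 47.10)

Difference: x̄₁ - x̄₂ = 42.80
SE = √(s₁²/n₁ + s₂²/n₂) = √(6.0²/39 + 17.4²/80) = 2.1697
df = 108.78 → 108 (Welch–Satterthwaite, rounded down)
t* = 1.982

CI: 42.80 ± 1.982 · 2.1697 = 42.80 ± 4.30 = (38.50, 47.10)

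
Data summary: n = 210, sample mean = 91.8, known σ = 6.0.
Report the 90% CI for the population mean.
(91.12, 92.48)

z-interval (σ known):
z* = 1.645 for 90% confidence

Margin of error = z* · σ/√n = 1.645 · 6.0/√210 = 0.68

CI: (91.8 - 0.68, 91.8 + 0.68) = (91.12, 92.48)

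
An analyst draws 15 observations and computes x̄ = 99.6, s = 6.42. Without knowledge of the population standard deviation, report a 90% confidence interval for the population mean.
(96.68, 102.52)

t-interval (σ unknown):
df = n - 1 = 14
t* = 1.761 for 90% confidence

Margin of error = t* · s/√n = 1.761 · 6.42/√15 = 2.92

CI: (96.68, 102.52)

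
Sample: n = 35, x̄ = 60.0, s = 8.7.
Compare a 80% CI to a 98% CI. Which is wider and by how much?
98% CI is wider by 3.34

df = 34
80% CI: t* = 1.307, (58.08, 61.92), width = 2 · t* · s/√n = 3.84
98% CI: t* = 2.441, (56.41, 63.59), width = 2 · t* · s/√n = 7.18

The 98% CI is wider by 7.18 - 3.84 = 3.34.
Higher confidence requires a wider interval.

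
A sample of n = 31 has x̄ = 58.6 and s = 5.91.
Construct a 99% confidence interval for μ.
(55.68, 61.52)

t-interval (σ unknown):
df = n - 1 = 30
t* = 2.750 for 99% confidence

Margin of error = t* · s/√n = 2.750 · 5.91/√31 = 2.92

CI: (55.68, 61.52)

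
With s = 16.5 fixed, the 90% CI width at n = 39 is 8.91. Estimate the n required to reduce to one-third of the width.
n ≈ 351

CI width ∝ 1/√n
To reduce width by factor 3, need √n to grow by 3 → need 3² = 9 times as many samples.

Current: n = 39, width = 8.91
New: n = 351, width ≈ 2.90

Width reduced by factor of 8.91/2.90 = 3.07.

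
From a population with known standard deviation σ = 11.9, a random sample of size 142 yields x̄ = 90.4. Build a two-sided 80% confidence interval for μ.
(89.12, 91.68)

z-interval (σ known):
z* = 1.282 for 80% confidence

Margin of error = z* · σ/√n = 1.282 · 11.9/√142 = 1.28

CI: (90.4 - 1.28, 90.4 + 1.28) = (89.12, 91.68)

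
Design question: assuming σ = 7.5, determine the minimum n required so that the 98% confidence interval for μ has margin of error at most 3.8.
n ≥ 22

For margin E ≤ 3.8:
n ≥ (z* · σ / E)²
n ≥ (2.326 · 7.5 / 3.8)²
n ≥ 21.08

Minimum n = 22 (rounding up)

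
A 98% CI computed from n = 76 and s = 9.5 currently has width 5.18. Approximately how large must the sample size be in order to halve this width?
n ≈ 304

CI width ∝ 1/√n
To reduce width by factor 2, need √n to grow by 2 → need 2² = 4 times as many samples.

Current: n = 76, width = 5.18
New: n = 304, width ≈ 2.55

Width reduced by factor of 5.18/2.55 = 2.03.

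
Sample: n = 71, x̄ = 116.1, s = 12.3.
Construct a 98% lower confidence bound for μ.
μ ≥ 113.04

Lower bound (one-sided):
t* = 2.093 (one-sided for 98%)
Lower bound = x̄ - t* · s/√n = 116.1 - 2.093 · 12.3/√71 = 113.04

We are 98% confident that μ ≥ 113.04.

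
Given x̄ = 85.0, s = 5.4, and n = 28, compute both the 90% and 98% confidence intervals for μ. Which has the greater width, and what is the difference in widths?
98% CI is wider by 1.57

df = 27
90% CI: t* = 1.703, (83.26, 86.74), width = 2 · t* · s/√n = 3.48
98% CI: t* = 2.473, (82.48, 87.52), width = 2 · t* · s/√n = 5.05

The 98% CI is wider by 5.05 - 3.48 = 1.57.
Higher confidence requires a wider interval.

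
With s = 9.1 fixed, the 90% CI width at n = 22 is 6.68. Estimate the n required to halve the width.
n ≈ 88

CI width ∝ 1/√n
To reduce width by factor 2, need √n to grow by 2 → need 2² = 4 times as many samples.

Current: n = 22, width = 6.68
New: n = 88, width ≈ 3.23

Width reduced by factor of 6.68/3.23 = 2.07.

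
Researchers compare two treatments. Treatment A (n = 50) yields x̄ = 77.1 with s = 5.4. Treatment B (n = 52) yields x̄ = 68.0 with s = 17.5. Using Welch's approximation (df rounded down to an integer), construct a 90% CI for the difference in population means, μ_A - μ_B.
(4.85, 13.35)

Difference: x̄₁ - x̄₂ = 9.10
SE = √(s₁²/n₁ + s₂²/n₂) = √(5.4²/50 + 17.5²/52) = 2.5441
df = 60.98 → 60 (Welch–Satterthwaite, rounded down)
t* = 1.671

CI: 9.10 ± 1.671 · 2.5441 = 9.10 ± 4.25 = (4.85, 13.35)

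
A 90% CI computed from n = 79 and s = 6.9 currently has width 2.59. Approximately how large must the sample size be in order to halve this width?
n ≈ 316

CI width ∝ 1/√n
To reduce width by factor 2, need √n to grow by 2 → need 2² = 4 times as many samples.

Current: n = 79, width = 2.59
New: n = 316, width ≈ 1.28

Width reduced by factor of 2.59/1.28 = 2.02.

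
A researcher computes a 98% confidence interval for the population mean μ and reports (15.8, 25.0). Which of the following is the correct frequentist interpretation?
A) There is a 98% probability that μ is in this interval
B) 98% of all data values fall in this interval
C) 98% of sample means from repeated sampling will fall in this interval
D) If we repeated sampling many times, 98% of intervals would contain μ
D

A) Wrong — μ is fixed; the randomness lives in the interval, not in μ.
B) Wrong — a CI is about the parameter μ, not individual data values.
C) Wrong — coverage applies to intervals containing μ, not to future x̄ values.
D) Correct — this is the frequentist long-run coverage interpretation.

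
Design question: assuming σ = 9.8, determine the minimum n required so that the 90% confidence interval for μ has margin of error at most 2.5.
n ≥ 42

For margin E ≤ 2.5:
n ≥ (z* · σ / E)²
n ≥ (1.645 · 9.8 / 2.5)²
n ≥ 41.58

Minimum n = 42 (rounding up)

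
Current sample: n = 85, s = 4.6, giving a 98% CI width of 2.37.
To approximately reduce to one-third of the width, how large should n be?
n ≈ 765

CI width ∝ 1/√n
To reduce width by factor 3, need √n to grow by 3 → need 3² = 9 times as many samples.

Current: n = 85, width = 2.37
New: n = 765, width ≈ 0.78

Width reduced by factor of 2.37/0.78 = 3.04.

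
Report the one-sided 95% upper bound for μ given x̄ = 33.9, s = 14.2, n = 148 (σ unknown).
μ ≤ 35.83

Upper bound (one-sided):
t* = 1.655 (one-sided for 95%)
Upper bound = x̄ + t* · s/√n = 33.9 + 1.655 · 14.2/√148 = 35.83

We are 95% confident that μ ≤ 35.83.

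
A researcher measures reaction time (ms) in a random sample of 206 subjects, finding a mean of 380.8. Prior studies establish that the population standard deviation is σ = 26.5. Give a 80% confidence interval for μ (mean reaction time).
(378.43, 383.17)

z-interval (σ known):
z* = 1.282 for 80% confidence

Margin of error = z* · σ/√n = 1.282 · 26.5/√206 = 2.37

CI: (380.8 - 2.37, 380.8 + 2.37) = (378.43, 383.17)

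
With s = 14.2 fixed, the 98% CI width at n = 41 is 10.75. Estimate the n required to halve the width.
n ≈ 164

CI width ∝ 1/√n
To reduce width by factor 2, need √n to grow by 2 → need 2² = 4 times as many samples.

Current: n = 41, width = 10.75
New: n = 164, width ≈ 5.21

Width reduced by factor of 10.75/5.21 = 2.06.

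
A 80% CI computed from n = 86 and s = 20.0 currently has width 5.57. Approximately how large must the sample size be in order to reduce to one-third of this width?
n ≈ 774

CI width ∝ 1/√n
To reduce width by factor 3, need √n to grow by 3 → need 3² = 9 times as many samples.

Current: n = 86, width = 5.57
New: n = 774, width ≈ 1.84

Width reduced by factor of 5.57/1.84 = 3.03.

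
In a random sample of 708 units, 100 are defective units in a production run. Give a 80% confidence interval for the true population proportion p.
(0.124, 0.158)

Proportion CI:
p̂ = 100/708 = 0.14124
SE = √(p̂(1-p̂)/n) = √(0.14124 · 0.85876 / 708) = 0.01309

z* = 1.282
Margin = z* · SE = 1.282 · 0.01309 = 0.0168

CI: 0.14124 ± 0.0168 = (0.124, 0.158)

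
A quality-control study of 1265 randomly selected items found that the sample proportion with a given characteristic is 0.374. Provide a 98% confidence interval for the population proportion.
(0.342, 0.406)

Proportion CI:
SE = √(p̂(1-p̂)/n) = √(0.374 · 0.626 / 1265) = 0.01360

z* = 2.326
Margin = z* · SE = 2.326 · 0.01360 = 0.0316

CI: 0.374 ± 0.0316 = (0.342, 0.406)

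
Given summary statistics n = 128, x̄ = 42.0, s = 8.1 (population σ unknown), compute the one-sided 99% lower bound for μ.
μ ≥ 40.31

Lower bound (one-sided):
t* = 2.356 (one-sided for 99%)
Lower bound = x̄ - t* · s/√n = 42.0 - 2.356 · 8.1/√128 = 40.31

We are 99% confident that μ ≥ 40.31.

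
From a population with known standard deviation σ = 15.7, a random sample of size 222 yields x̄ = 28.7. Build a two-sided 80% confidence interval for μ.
(27.35, 30.05)

z-interval (σ known):
z* = 1.282 for 80% confidence

Margin of error = z* · σ/√n = 1.282 · 15.7/√222 = 1.35

CI: (28.7 - 1.35, 28.7 + 1.35) = (27.35, 30.05)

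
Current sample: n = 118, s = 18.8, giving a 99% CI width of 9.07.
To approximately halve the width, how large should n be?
n ≈ 472

CI width ∝ 1/√n
To reduce width by factor 2, need √n to grow by 2 → need 2² = 4 times as many samples.

Current: n = 118, width = 9.07
New: n = 472, width ≈ 4.48

Width reduced by factor of 9.07/4.48 = 2.02.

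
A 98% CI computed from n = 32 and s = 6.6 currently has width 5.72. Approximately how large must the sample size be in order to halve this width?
n ≈ 128

CI width ∝ 1/√n
To reduce width by factor 2, need √n to grow by 2 → need 2² = 4 times as many samples.

Current: n = 32, width = 5.72
New: n = 128, width ≈ 2.75

Width reduced by factor of 5.72/2.75 = 2.08.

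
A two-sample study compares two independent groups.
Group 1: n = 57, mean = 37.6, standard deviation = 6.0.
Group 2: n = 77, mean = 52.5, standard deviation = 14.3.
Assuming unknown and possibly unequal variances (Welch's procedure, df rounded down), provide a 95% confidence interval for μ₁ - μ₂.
(-18.49, -11.31)

Difference: x̄₁ - x̄₂ = -14.90
SE = √(s₁²/n₁ + s₂²/n₂) = √(6.0²/57 + 14.3²/77) = 1.8131
df = 108.15 → 108 (Welch–Satterthwaite, rounded down)
t* = 1.982

CI: -14.90 ± 1.982 · 1.8131 = -14.90 ± 3.59 = (-18.49, -11.31)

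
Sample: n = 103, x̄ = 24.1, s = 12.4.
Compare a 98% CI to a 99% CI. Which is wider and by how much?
99% CI is wider by 0.64

df = 102
98% CI: t* = 2.363, (21.21, 26.99), width = 2 · t* · s/√n = 5.77
99% CI: t* = 2.625, (20.89, 27.31), width = 2 · t* · s/√n = 6.41

The 99% CI is wider by 6.41 - 5.77 = 0.64.
Higher confidence requires a wider interval.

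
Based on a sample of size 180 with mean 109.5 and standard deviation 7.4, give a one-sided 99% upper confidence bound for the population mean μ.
μ ≤ 110.79

Upper bound (one-sided):
t* = 2.347 (one-sided for 99%)
Upper bound = x̄ + t* · s/√n = 109.5 + 2.347 · 7.4/√180 = 110.79

We are 99% confident that μ ≤ 110.79.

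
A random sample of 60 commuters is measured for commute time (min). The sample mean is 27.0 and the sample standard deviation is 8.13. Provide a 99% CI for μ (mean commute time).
(24.21, 29.79)

t-interval (σ unknown):
df = n - 1 = 59
t* = 2.662 for 99% confidence

Margin of error = t* · s/√n = 2.662 · 8.13/√60 = 2.79

CI: (24.21, 29.79)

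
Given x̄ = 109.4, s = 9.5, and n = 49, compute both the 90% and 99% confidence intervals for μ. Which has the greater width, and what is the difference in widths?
99% CI is wider by 2.73

df = 48
90% CI: t* = 1.677, (107.12, 111.68), width = 2 · t* · s/√n = 4.55
99% CI: t* = 2.682, (105.76, 113.04), width = 2 · t* · s/√n = 7.28

The 99% CI is wider by 7.28 - 4.55 = 2.73.
Higher confidence requires a wider interval.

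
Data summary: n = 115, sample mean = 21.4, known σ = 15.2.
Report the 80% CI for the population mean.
(19.58, 23.22)

z-interval (σ known):
z* = 1.282 for 80% confidence

Margin of error = z* · σ/√n = 1.282 · 15.2/√115 = 1.82

CI: (21.4 - 1.82, 21.4 + 1.82) = (19.58, 23.22)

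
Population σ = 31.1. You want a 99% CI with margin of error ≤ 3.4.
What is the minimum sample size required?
n ≥ 556

For margin E ≤ 3.4:
n ≥ (z* · σ / E)²
n ≥ (2.576 · 31.1 / 3.4)²
n ≥ 555.21

Minimum n = 556 (rounding up)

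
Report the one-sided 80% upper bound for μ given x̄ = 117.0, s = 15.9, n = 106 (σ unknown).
μ ≤ 118.30

Upper bound (one-sided):
t* = 0.845 (one-sided for 80%)
Upper bound = x̄ + t* · s/√n = 117.0 + 0.845 · 15.9/√106 = 118.30

We are 80% confident that μ ≤ 118.30.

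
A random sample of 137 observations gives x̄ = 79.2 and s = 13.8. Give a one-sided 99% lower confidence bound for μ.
μ ≥ 76.42

Lower bound (one-sided):
t* = 2.354 (one-sided for 99%)
Lower bound = x̄ - t* · s/√n = 79.2 - 2.354 · 13.8/√137 = 76.42

We are 99% confident that μ ≥ 76.42.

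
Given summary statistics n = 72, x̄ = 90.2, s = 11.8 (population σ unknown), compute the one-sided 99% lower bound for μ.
μ ≥ 86.89

Lower bound (one-sided):
t* = 2.380 (one-sided for 99%)
Lower bound = x̄ - t* · s/√n = 90.2 - 2.380 · 11.8/√72 = 86.89

We are 99% confident that μ ≥ 86.89.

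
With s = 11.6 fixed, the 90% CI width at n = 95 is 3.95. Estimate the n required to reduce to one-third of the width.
n ≈ 855

CI width ∝ 1/√n
To reduce width by factor 3, need √n to grow by 3 → need 3² = 9 times as many samples.

Current: n = 95, width = 3.95
New: n = 855, width ≈ 1.31

Width reduced by factor of 3.95/1.31 = 3.02.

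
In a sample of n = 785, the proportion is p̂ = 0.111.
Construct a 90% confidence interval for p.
(0.093, 0.129)

Proportion CI:
SE = √(p̂(1-p̂)/n) = √(0.111 · 0.889 / 785) = 0.01121

z* = 1.645
Margin = z* · SE = 1.645 · 0.01121 = 0.0184

CI: 0.111 ± 0.0184 = (0.093, 0.129)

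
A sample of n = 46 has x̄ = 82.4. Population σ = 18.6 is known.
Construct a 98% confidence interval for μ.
(76.02, 88.78)

z-interval (σ known):
z* = 2.326 for 98% confidence

Margin of error = z* · σ/√n = 2.326 · 18.6/√46 = 6.38

CI: (82.4 - 6.38, 82.4 + 6.38) = (76.02, 88.78)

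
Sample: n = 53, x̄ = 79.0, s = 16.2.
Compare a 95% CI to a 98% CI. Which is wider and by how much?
98% CI is wider by 1.75

df = 52
95% CI: t* = 2.007, (74.53, 83.47), width = 2 · t* · s/√n = 8.93
98% CI: t* = 2.400, (73.66, 84.34), width = 2 · t* · s/√n = 10.68

The 98% CI is wider by 10.68 - 8.93 = 1.75.
Higher confidence requires a wider interval.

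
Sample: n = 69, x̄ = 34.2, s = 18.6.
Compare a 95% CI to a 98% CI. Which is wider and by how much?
98% CI is wider by 1.74

df = 68
95% CI: t* = 1.995, (29.73, 38.67), width = 2 · t* · s/√n = 8.93
98% CI: t* = 2.382, (28.87, 39.53), width = 2 · t* · s/√n = 10.67

The 98% CI is wider by 10.67 - 8.93 = 1.74.
Higher confidence requires a wider interval.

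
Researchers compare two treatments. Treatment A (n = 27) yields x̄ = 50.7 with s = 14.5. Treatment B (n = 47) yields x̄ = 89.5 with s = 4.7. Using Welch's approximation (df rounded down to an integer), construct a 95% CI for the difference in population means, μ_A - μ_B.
(-44.68, -32.92)

Difference: x̄₁ - x̄₂ = -38.80
SE = √(s₁²/n₁ + s₂²/n₂) = √(14.5²/27 + 4.7²/47) = 2.8735
df = 29.17 → 29 (Welch–Satterthwaite, rounded down)
t* = 2.045

CI: -38.80 ± 2.045 · 2.8735 = -38.80 ± 5.88 = (-44.68, -32.92)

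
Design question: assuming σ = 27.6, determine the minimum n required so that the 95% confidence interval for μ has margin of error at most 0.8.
n ≥ 4573

For margin E ≤ 0.8:
n ≥ (z* · σ / E)²
n ≥ (1.960 · 27.6 / 0.8)²
n ≥ 4572.46

Minimum n = 4573 (rounding up)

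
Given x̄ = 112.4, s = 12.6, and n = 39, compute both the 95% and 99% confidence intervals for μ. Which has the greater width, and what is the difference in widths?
99% CI is wider by 2.77

df = 38
95% CI: t* = 2.024, (108.32, 116.48), width = 2 · t* · s/√n = 8.17
99% CI: t* = 2.712, (106.93, 117.87), width = 2 · t* · s/√n = 10.94

The 99% CI is wider by 10.94 - 8.17 = 2.77.
Higher confidence requires a wider interval.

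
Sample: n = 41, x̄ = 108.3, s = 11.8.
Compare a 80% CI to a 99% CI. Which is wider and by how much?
99% CI is wider by 5.17

df = 40
80% CI: t* = 1.303, (105.90, 110.70), width = 2 · t* · s/√n = 4.80
99% CI: t* = 2.704, (103.32, 113.28), width = 2 · t* · s/√n = 9.97

The 99% CI is wider by 9.97 - 4.80 = 5.17.
Higher confidence requires a wider interval.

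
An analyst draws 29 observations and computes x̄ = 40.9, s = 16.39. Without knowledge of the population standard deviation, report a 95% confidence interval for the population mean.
(34.67, 47.13)

t-interval (σ unknown):
df = n - 1 = 28
t* = 2.048 for 95% confidence

Margin of error = t* · s/√n = 2.048 · 16.39/√29 = 6.23

CI: (34.67, 47.13)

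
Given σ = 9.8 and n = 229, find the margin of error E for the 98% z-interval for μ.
Margin of error = 1.51

Margin of error = z* · σ/√n
= 2.326 · 9.8/√229
= 2.326 · 9.8/15.1327
= 1.51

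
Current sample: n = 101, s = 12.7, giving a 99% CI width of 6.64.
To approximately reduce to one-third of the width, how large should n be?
n ≈ 909

CI width ∝ 1/√n
To reduce width by factor 3, need √n to grow by 3 → need 3² = 9 times as many samples.

Current: n = 101, width = 6.64
New: n = 909, width ≈ 2.17

Width reduced by factor of 6.64/2.17 = 3.06.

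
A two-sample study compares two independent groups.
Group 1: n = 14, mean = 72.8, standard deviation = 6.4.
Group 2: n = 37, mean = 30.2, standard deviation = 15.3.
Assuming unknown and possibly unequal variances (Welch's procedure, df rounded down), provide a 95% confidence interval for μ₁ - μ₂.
(36.48, 48.72)

Difference: x̄₁ - x̄₂ = 42.60
SE = √(s₁²/n₁ + s₂²/n₂) = √(6.4²/14 + 15.3²/37) = 3.0418
df = 48.36 → 48 (Welch–Satterthwaite, rounded down)
t* = 2.011

CI: 42.60 ± 2.011 · 3.0418 = 42.60 ± 6.12 = (36.48, 48.72)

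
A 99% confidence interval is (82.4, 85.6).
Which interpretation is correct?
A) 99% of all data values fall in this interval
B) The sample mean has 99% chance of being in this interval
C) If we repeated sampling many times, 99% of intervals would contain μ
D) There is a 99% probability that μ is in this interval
C

A) Wrong — a CI is about the parameter μ, not individual data values.
B) Wrong — x̄ is observed and sits in the interval by construction.
C) Correct — this is the frequentist long-run coverage interpretation.
D) Wrong — μ is fixed; the randomness lives in the interval, not in μ.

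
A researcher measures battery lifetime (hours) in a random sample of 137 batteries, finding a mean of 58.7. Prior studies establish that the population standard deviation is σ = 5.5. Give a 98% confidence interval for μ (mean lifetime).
(57.61, 59.79)

z-interval (σ known):
z* = 2.326 for 98% confidence

Margin of error = z* · σ/√n = 2.326 · 5.5/√137 = 1.09

CI: (58.7 - 1.09, 58.7 + 1.09) = (57.61, 59.79)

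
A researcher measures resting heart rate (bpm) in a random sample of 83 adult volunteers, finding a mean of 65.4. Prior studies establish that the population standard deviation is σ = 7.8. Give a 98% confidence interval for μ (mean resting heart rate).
(63.41, 67.39)

z-interval (σ known):
z* = 2.326 for 98% confidence

Margin of error = z* · σ/√n = 2.326 · 7.8/√83 = 1.99

CI: (65.4 - 1.99, 65.4 + 1.99) = (63.41, 67.39)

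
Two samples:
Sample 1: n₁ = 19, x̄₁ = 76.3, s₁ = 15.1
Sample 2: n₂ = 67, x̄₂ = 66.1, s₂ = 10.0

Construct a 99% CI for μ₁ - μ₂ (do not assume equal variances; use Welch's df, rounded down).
(-0.16, 20.56)

Difference: x̄₁ - x̄₂ = 10.20
SE = √(s₁²/n₁ + s₂²/n₂) = √(15.1²/19 + 10.0²/67) = 3.6733
df = 22.66 → 22 (Welch–Satterthwaite, rounded down)
t* = 2.819

CI: 10.20 ± 2.819 · 3.6733 = 10.20 ± 10.36 = (-0.16, 20.56)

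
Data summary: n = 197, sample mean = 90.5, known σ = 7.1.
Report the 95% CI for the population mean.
(89.51, 91.49)

z-interval (σ known):
z* = 1.960 for 95% confidence

Margin of error = z* · σ/√n = 1.960 · 7.1/√197 = 0.99

CI: (90.5 - 0.99, 90.5 + 0.99) = (89.51, 91.49)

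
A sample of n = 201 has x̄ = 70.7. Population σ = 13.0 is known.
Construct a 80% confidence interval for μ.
(69.52, 71.88)

z-interval (σ known):
z* = 1.282 for 80% confidence

Margin of error = z* · σ/√n = 1.282 · 13.0/√201 = 1.18

CI: (70.7 - 1.18, 70.7 + 1.18) = (69.52, 71.88)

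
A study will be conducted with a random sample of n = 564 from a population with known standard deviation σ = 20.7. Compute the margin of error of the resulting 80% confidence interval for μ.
Margin of error = 1.12

Margin of error = z* · σ/√n
= 1.282 · 20.7/√564
= 1.282 · 20.7/23.7487
= 1.12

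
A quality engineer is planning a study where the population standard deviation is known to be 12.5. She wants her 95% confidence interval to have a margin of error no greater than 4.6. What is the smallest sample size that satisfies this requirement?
n ≥ 29

For margin E ≤ 4.6:
n ≥ (z* · σ / E)²
n ≥ (1.960 · 12.5 / 4.6)²
n ≥ 28.37

Minimum n = 29 (rounding up)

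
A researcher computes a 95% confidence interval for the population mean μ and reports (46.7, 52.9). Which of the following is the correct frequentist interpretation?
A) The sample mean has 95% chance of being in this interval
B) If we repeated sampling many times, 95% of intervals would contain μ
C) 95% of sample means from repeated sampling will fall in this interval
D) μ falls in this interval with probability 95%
B

A) Wrong — x̄ is observed and sits in the interval by construction.
B) Correct — this is the frequentist long-run coverage interpretation.
C) Wrong — coverage applies to intervals containing μ, not to future x̄ values.
D) Wrong — μ is fixed; the randomness lives in the interval, not in μ.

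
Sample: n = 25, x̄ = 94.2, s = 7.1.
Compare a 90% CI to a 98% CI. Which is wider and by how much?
98% CI is wider by 2.22

df = 24
90% CI: t* = 1.711, (91.77, 96.63), width = 2 · t* · s/√n = 4.86
98% CI: t* = 2.492, (90.66, 97.74), width = 2 · t* · s/√n = 7.08

The 98% CI is wider by 7.08 - 4.86 = 2.22.
Higher confidence requires a wider interval.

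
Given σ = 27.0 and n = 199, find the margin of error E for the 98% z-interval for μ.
Margin of error = 4.45

Margin of error = z* · σ/√n
= 2.326 · 27.0/√199
= 2.326 · 27.0/14.1067
= 4.45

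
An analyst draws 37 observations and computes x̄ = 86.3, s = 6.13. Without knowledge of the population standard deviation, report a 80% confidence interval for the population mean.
(84.98, 87.62)

t-interval (σ unknown):
df = n - 1 = 36
t* = 1.306 for 80% confidence

Margin of error = t* · s/√n = 1.306 · 6.13/√37 = 1.32

CI: (84.98, 87.62)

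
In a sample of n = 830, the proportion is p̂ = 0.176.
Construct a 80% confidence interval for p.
(0.159, 0.193)

Proportion CI:
SE = √(p̂(1-p̂)/n) = √(0.176 · 0.824 / 830) = 0.01322

z* = 1.282
Margin = z* · SE = 1.282 · 0.01322 = 0.0169

CI: 0.176 ± 0.0169 = (0.159, 0.193)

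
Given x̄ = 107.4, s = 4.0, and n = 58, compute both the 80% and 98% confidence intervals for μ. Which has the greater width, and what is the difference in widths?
98% CI is wider by 1.15

df = 57
80% CI: t* = 1.297, (106.72, 108.08), width = 2 · t* · s/√n = 1.36
98% CI: t* = 2.394, (106.14, 108.66), width = 2 · t* · s/√n = 2.51

The 98% CI is wider by 2.51 - 1.36 = 1.15.
Higher confidence requires a wider interval.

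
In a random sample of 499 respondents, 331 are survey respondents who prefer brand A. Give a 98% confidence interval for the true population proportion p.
(0.614, 0.713)

Proportion CI:
p̂ = 331/499 = 0.66333
SE = √(p̂(1-p̂)/n) = √(0.66333 · 0.33667 / 499) = 0.02116

z* = 2.326
Margin = z* · SE = 2.326 · 0.02116 = 0.0492

CI: 0.66333 ± 0.0492 = (0.614, 0.713)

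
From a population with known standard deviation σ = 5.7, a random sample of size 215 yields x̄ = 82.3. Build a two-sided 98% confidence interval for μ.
(81.40, 83.20)

z-interval (σ known):
z* = 2.326 for 98% confidence

Margin of error = z* · σ/√n = 2.326 · 5.7/√215 = 0.90

CI: (82.3 - 0.90, 82.3 + 0.90) = (81.40, 83.20)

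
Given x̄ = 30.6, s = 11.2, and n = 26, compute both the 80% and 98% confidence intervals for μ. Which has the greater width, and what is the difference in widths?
98% CI is wider by 5.14

df = 25
80% CI: t* = 1.316, (27.71, 33.49), width = 2 · t* · s/√n = 5.78
98% CI: t* = 2.485, (25.14, 36.06), width = 2 · t* · s/√n = 10.92

The 98% CI is wider by 10.92 - 5.78 = 5.14.
Higher confidence requires a wider interval.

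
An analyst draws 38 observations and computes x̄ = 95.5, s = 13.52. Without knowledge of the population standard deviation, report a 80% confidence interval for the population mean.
(92.64, 98.36)

t-interval (σ unknown):
df = n - 1 = 37
t* = 1.305 for 80% confidence

Margin of error = t* · s/√n = 1.305 · 13.52/√38 = 2.86

CI: (92.64, 98.36)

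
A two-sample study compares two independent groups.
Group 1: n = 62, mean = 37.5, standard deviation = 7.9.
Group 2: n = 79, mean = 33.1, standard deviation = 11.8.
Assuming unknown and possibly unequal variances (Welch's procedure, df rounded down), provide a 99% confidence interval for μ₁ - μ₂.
(0.05, 8.75)

Difference: x̄₁ - x̄₂ = 4.40
SE = √(s₁²/n₁ + s₂²/n₂) = √(7.9²/62 + 11.8²/79) = 1.6641
df = 135.87 → 135 (Welch–Satterthwaite, rounded down)
t* = 2.613

CI: 4.40 ± 2.613 · 1.6641 = 4.40 ± 4.35 = (0.05, 8.75)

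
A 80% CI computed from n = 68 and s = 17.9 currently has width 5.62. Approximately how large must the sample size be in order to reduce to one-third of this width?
n ≈ 612

CI width ∝ 1/√n
To reduce width by factor 3, need √n to grow by 3 → need 3² = 9 times as many samples.

Current: n = 68, width = 5.62
New: n = 612, width ≈ 1.86

Width reduced by factor of 5.62/1.86 = 3.02.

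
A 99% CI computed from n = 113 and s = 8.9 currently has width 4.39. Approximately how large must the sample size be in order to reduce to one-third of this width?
n ≈ 1017

CI width ∝ 1/√n
To reduce width by factor 3, need √n to grow by 3 → need 3² = 9 times as many samples.

Current: n = 113, width = 4.39
New: n = 1017, width ≈ 1.44

Width reduced by factor of 4.39/1.44 = 3.05.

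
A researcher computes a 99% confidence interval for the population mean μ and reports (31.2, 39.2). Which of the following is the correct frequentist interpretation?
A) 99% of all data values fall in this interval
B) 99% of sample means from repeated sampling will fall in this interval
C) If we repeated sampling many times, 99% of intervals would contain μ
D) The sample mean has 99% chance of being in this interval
C

A) Wrong — a CI is about the parameter μ, not individual data values.
B) Wrong — coverage applies to intervals containing μ, not to future x̄ values.
C) Correct — this is the frequentist long-run coverage interpretation.
D) Wrong — x̄ is observed and sits in the interval by construction.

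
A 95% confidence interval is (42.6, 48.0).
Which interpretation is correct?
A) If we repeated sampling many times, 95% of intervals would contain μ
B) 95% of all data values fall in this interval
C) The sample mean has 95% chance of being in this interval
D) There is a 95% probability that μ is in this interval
A

A) Correct — this is the frequentist long-run coverage interpretation.
B) Wrong — a CI is about the parameter μ, not individual data values.
C) Wrong — x̄ is observed and sits in the interval by construction.
D) Wrong — μ is fixed; the randomness lives in the interval, not in μ.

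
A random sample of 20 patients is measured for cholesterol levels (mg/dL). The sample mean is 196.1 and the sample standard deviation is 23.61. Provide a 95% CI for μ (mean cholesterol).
(185.05, 207.15)

t-interval (σ unknown):
df = n - 1 = 19
t* = 2.093 for 95% confidence

Margin of error = t* · s/√n = 2.093 · 23.61/√20 = 11.05

CI: (185.05, 207.15)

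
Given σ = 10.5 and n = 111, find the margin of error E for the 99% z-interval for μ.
Margin of error = 2.57

Margin of error = z* · σ/√n
= 2.576 · 10.5/√111
= 2.576 · 10.5/10.5357
= 2.57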